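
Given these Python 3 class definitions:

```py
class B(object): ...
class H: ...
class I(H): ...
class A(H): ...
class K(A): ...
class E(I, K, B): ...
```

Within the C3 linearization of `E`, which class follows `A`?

H

L[E] = E + merge(L[I], L[K], L[B], [I K B])
  take I:  [I H object] + [K A H object] + [B object] + [I K B]
  take K:  [H object] + [K A H object] + [B object] + [K B]
  take A:  [H object] + [A H object] + [B object] + [B]
  take H:  [H object] + [H object] + [B object] + [B]
  take B:  [object] + [object] + [B object] + [B]
  take object:  [object] + [object] + [object]
MRO: E I K A H B object
A is at position 3; next is H.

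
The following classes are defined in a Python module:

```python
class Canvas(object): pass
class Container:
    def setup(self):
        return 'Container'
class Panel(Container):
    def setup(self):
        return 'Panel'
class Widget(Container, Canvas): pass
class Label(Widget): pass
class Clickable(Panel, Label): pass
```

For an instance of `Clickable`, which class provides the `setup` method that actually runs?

Panel

L[Clickable] = Clickable + merge(L[Panel], L[Label], [Panel Label])
  take Panel:  [Panel Container object] + [Label Widget Container Canvas object] + [Panel Label]
  take Label:  [Container object] + [Label Widget Container Canvas object] + [Label]
  take Widget:  [Container object] + [Widget Container Canvas object]
  take Container:  [Container object] + [Container Canvas object]
  take Canvas:  [object] + [Canvas object]
  take object:  [object] + [object]
MRO: Clickable Panel Label Widget Container Canvas object
setup is defined in: Container, Panel. First along the MRO is Panel.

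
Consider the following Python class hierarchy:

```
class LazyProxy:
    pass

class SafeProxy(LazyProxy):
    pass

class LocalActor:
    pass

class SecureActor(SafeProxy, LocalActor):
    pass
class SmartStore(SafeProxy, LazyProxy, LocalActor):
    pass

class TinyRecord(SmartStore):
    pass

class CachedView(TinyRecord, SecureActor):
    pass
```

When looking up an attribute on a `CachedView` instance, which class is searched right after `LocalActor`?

object

L[CachedView] = CachedView + merge(L[TinyRecord], L[SecureActor], [TinyRecord SecureActor])
  take TinyRecord:  [TinyRecord SmartStore SafeProxy LazyProxy LocalActor object] + [SecureActor SafeProxy LazyProxy LocalActor object] + [TinyRecord SecureActor]
  take SmartStore:  [SmartStore SafeProxy LazyProxy LocalActor object] + [SecureActor SafeProxy LazyProxy LocalActor object] + [SecureActor]
  take SecureActor:  [SafeProxy LazyProxy LocalActor object] + [SecureActor SafeProxy LazyProxy LocalActor object] + [SecureActor]
  take SafeProxy:  [SafeProxy LazyProxy LocalActor object] + [SafeProxy LazyProxy LocalActor object]
  take LazyProxy:  [LazyProxy LocalActor object] + [LazyProxy LocalActor object]
  take LocalActor:  [LocalActor object] + [LocalActor object]
  take object:  [object] + [object]
MRO: CachedView TinyRecord SmartStore SecureActor SafeProxy LazyProxy LocalActor object
LocalActor is at position 6; next is object.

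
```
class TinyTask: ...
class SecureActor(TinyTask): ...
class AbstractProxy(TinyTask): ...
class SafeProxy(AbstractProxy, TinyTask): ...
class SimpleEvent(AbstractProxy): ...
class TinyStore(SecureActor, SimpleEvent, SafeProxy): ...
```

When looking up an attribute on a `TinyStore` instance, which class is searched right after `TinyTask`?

L[TinyStore] = TinyStore + merge(L[SecureActor], L[SimpleEvent], L[SafeProxy], [SecureActor SimpleEvent SafeProxy])
  take SecureActor:  [SecureActor TinyTask object] + [SimpleEvent AbstractProxy TinyTask object] + [SafeProxy AbstractProxy TinyTask object] + [SecureActor SimpleEvent SafeProxy]
  take SimpleEvent:  [TinyTask object] + [SimpleEvent AbstractProxy TinyTask object] + [SafeProxy AbstractProxy TinyTask object] + [SimpleEvent SafeProxy]
  take SafeProxy:  [TinyTask object] + [AbstractProxy TinyTask object] + [SafeProxy AbstractProxy TinyTask object] + [SafeProxy]
  take AbstractProxy:  [TinyTask object] + [AbstractProxy TinyTask object] + [AbstractProxy TinyTask object]
  take TinyTask:  [TinyTask object] + [TinyTask object] + [TinyTask object]
  take object:  [object] + [object] + [object]
MRO: TinyStore SecureActor SimpleEvent SafeProxy AbstractProxy TinyTask object
TinyTask is at position 5; next is object.

object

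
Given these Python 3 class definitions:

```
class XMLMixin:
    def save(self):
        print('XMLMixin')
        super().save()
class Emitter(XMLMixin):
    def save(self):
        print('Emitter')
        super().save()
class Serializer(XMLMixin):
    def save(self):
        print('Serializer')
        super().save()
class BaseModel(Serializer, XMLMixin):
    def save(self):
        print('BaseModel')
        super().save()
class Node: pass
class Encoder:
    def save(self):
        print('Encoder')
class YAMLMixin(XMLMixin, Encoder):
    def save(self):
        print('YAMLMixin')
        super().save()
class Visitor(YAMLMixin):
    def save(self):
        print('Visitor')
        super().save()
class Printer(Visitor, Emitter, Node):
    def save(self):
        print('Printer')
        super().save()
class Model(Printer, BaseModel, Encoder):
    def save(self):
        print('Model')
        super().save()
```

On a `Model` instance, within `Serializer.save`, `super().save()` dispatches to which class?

L[Model] = Model + merge(L[Printer], L[BaseModel], L[Encoder], [Printer BaseModel Encoder])
  take Printer:  [Printer Visitor YAMLMixin Emitter XMLMixin Encoder Node object] + [BaseModel Serializer XMLMixin object] + [Encoder object] + [Printer BaseModel Encoder]
  take Visitor:  [Visitor YAMLMixin Emitter XMLMixin Encoder Node object] + [BaseModel Serializer XMLMixin object] + [Encoder object] + [BaseModel Encoder]
  take YAMLMixin:  [YAMLMixin Emitter XMLMixin Encoder Node object] + [BaseModel Serializer XMLMixin object] + [Encoder object] + [BaseModel Encoder]
  take Emitter:  [Emitter XMLMixin Encoder Node object] + [BaseModel Serializer XMLMixin object] + [Encoder object] + [BaseModel Encoder]
  take BaseModel:  [XMLMixin Encoder Node object] + [BaseModel Serializer XMLMixin object] + [Encoder object] + [BaseModel Encoder]
  take Serializer:  [XMLMixin Encoder Node object] + [Serializer XMLMixin object] + [Encoder object] + [Encoder]
  take XMLMixin:  [XMLMixin Encoder Node object] + [XMLMixin object] + [Encoder object] + [Encoder]
  take Encoder:  [Encoder Node object] + [object] + [Encoder object] + [Encoder]
  take Node:  [Node object] + [object] + [object]
  take object:  [object] + [object] + [object]
MRO: Model Printer Visitor YAMLMixin Emitter BaseModel Serializer XMLMixin Encoder Node object
super() in Serializer.save on a Model instance goes to the class after Serializer in Model's MRO: XMLMixin.

XMLMixin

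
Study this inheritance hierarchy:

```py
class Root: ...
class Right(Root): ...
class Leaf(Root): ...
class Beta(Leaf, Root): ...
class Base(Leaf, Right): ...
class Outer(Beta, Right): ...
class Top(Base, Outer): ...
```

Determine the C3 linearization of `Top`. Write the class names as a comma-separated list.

Top, Base, Outer, Beta, Leaf, Right, Root, object

L[Top] = Top + merge(L[Base], L[Outer], [Base Outer])
  take Base:  [Base Leaf Right Root object] + [Outer Beta Leaf Right Root object] + [Base Outer]
  take Outer:  [Leaf Right Root object] + [Outer Beta Leaf Right Root object] + [Outer]
  take Beta:  [Leaf Right Root object] + [Beta Leaf Right Root object]
  take Leaf:  [Leaf Right Root object] + [Leaf Right Root object]
  take Right:  [Right Root object] + [Right Root object]
  take Root:  [Root object] + [Root object]
  take object:  [object] + [object]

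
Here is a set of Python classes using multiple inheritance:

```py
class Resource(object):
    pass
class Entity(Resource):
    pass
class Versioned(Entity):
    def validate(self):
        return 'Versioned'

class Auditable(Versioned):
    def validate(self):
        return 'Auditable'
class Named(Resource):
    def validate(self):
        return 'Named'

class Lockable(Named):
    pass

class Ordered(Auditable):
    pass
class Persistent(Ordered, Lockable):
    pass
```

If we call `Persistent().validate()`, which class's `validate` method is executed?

L[Persistent] = Persistent + merge(L[Ordered], L[Lockable], [Ordered Lockable])
  take Ordered:  [Ordered Auditable Versioned Entity Resource object] + [Lockable Named Resource object] + [Ordered Lockable]
  take Auditable:  [Auditable Versioned Entity Resource object] + [Lockable Named Resource object] + [Lockable]
  take Versioned:  [Versioned Entity Resource object] + [Lockable Named Resource object] + [Lockable]
  take Entity:  [Entity Resource object] + [Lockable Named Resource object] + [Lockable]
  take Lockable:  [Resource object] + [Lockable Named Resource object] + [Lockable]
  take Named:  [Resource object] + [Named Resource object]
  take Resource:  [Resource object] + [Resource object]
  take object:  [object] + [object]
MRO: Persistent Ordered Auditable Versioned Entity Lockable Named Resource object
validate is defined in: Auditable, Named, Versioned. First along the MRO is Auditable.

Auditable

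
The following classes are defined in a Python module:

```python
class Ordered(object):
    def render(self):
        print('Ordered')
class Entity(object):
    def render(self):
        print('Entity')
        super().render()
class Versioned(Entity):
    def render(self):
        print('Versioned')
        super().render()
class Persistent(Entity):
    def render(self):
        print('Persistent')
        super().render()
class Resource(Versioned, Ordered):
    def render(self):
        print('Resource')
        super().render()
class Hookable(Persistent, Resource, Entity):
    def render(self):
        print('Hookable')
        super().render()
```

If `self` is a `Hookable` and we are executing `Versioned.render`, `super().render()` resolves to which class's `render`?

Entity

L[Hookable] = Hookable + merge(L[Persistent], L[Resource], L[Entity], [Persistent Resource Entity])
  take Persistent:  [Persistent Entity object] + [Resource Versioned Entity Ordered object] + [Entity object] + [Persistent Resource Entity]
  take Resource:  [Entity object] + [Resource Versioned Entity Ordered object] + [Entity object] + [Resource Entity]
  take Versioned:  [Entity object] + [Versioned Entity Ordered object] + [Entity object] + [Entity]
  take Entity:  [Entity object] + [Entity Ordered object] + [Entity object] + [Entity]
  take Ordered:  [object] + [Ordered object] + [object]
  take object:  [object] + [object] + [object]
MRO: Hookable Persistent Resource Versioned Entity Ordered object
super() in Versioned.render on a Hookable instance goes to the class after Versioned in Hookable's MRO: Entity.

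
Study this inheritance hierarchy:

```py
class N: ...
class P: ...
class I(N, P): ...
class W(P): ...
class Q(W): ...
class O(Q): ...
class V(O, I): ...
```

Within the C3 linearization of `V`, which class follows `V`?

L[V] = V + merge(L[O], L[I], [O I])
  take O:  [O Q W P object] + [I N P object] + [O I]
  take Q:  [Q W P object] + [I N P object] + [I]
  take W:  [W P object] + [I N P object] + [I]
  take I:  [P object] + [I N P object] + [I]
  take N:  [P object] + [N P object]
  take P:  [P object] + [P object]
  take object:  [object] + [object]
MRO: V O Q W I N P object
V is at position 0; next is O.

O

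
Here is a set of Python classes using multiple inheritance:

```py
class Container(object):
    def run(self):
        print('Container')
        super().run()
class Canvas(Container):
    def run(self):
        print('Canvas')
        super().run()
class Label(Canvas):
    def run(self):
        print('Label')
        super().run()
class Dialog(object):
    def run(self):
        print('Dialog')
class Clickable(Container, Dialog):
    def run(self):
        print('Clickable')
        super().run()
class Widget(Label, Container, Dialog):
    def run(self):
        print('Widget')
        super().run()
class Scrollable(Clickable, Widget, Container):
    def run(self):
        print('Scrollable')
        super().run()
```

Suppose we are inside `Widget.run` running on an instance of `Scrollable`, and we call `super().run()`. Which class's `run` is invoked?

Label

L[Scrollable] = Scrollable + merge(L[Clickable], L[Widget], L[Container], [Clickable Widget Container])
  take Clickable:  [Clickable Container Dialog object] + [Widget Label Canvas Container Dialog object] + [Container object] + [Clickable Widget Container]
  take Widget:  [Container Dialog object] + [Widget Label Canvas Container Dialog object] + [Container object] + [Widget Container]
  take Label:  [Container Dialog object] + [Label Canvas Container Dialog object] + [Container object] + [Container]
  take Canvas:  [Container Dialog object] + [Canvas Container Dialog object] + [Container object] + [Container]
  take Container:  [Container Dialog object] + [Container Dialog object] + [Container object] + [Container]
  take Dialog:  [Dialog object] + [Dialog object] + [object]
  take object:  [object] + [object] + [object]
MRO: Scrollable Clickable Widget Label Canvas Container Dialog object
super() in Widget.run on a Scrollable instance goes to the class after Widget in Scrollable's MRO: Label.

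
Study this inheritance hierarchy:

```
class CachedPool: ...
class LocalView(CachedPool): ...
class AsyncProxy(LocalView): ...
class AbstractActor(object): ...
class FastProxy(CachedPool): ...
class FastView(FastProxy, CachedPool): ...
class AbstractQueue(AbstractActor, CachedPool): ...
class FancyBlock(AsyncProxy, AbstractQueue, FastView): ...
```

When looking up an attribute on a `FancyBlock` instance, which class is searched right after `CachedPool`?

object

L[FancyBlock] = FancyBlock + merge(L[AsyncProxy], L[AbstractQueue], L[FastView], [AsyncProxy AbstractQueue FastView])
  take AsyncProxy:  [AsyncProxy LocalView CachedPool object] + [AbstractQueue AbstractActor CachedPool object] + [FastView FastProxy CachedPool object] + [AsyncProxy AbstractQueue FastView]
  take LocalView:  [LocalView CachedPool object] + [AbstractQueue AbstractActor CachedPool object] + [FastView FastProxy CachedPool object] + [AbstractQueue FastView]
  take AbstractQueue:  [CachedPool object] + [AbstractQueue AbstractActor CachedPool object] + [FastView FastProxy CachedPool object] + [AbstractQueue FastView]
  take AbstractActor:  [CachedPool object] + [AbstractActor CachedPool object] + [FastView FastProxy CachedPool object] + [FastView]
  take FastView:  [CachedPool object] + [CachedPool object] + [FastView FastProxy CachedPool object] + [FastView]
  take FastProxy:  [CachedPool object] + [CachedPool object] + [FastProxy CachedPool object]
  take CachedPool:  [CachedPool object] + [CachedPool object] + [CachedPool object]
  take object:  [object] + [object] + [object]
MRO: FancyBlock AsyncProxy LocalView AbstractQueue AbstractActor FastView FastProxy CachedPool object
CachedPool is at position 7; next is object.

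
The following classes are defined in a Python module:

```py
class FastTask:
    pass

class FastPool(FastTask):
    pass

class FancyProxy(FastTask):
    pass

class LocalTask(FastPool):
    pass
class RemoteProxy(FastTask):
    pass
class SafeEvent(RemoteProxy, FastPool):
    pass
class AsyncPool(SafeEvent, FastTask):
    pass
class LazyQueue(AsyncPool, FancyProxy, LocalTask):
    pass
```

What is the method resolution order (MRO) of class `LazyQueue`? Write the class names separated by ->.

LazyQueue -> AsyncPool -> SafeEvent -> RemoteProxy -> FancyProxy -> LocalTask -> FastPool -> FastTask -> object

L[LazyQueue] = LazyQueue + merge(L[AsyncPool], L[FancyProxy], L[LocalTask], [AsyncPool FancyProxy LocalTask])
  take AsyncPool:  [AsyncPool SafeEvent RemoteProxy FastPool FastTask object] + [FancyProxy FastTask object] + [LocalTask FastPool FastTask object] + [AsyncPool FancyProxy LocalTask]
  take SafeEvent:  [SafeEvent RemoteProxy FastPool FastTask object] + [FancyProxy FastTask object] + [LocalTask FastPool FastTask object] + [FancyProxy LocalTask]
  take RemoteProxy:  [RemoteProxy FastPool FastTask object] + [FancyProxy FastTask object] + [LocalTask FastPool FastTask object] + [FancyProxy LocalTask]
  take FancyProxy:  [FastPool FastTask object] + [FancyProxy FastTask object] + [LocalTask FastPool FastTask object] + [FancyProxy LocalTask]
  take LocalTask:  [FastPool FastTask object] + [FastTask object] + [LocalTask FastPool FastTask object] + [LocalTask]
  take FastPool:  [FastPool FastTask object] + [FastTask object] + [FastPool FastTask object]
  take FastTask:  [FastTask object] + [FastTask object] + [FastTask object]
  take object:  [object] + [object] + [object]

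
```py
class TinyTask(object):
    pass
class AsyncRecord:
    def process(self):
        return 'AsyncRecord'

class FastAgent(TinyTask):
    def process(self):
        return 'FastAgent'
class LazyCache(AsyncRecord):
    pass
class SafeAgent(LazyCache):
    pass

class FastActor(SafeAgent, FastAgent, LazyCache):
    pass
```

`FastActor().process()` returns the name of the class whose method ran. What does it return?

L[FastActor] = FastActor + merge(L[SafeAgent], L[FastAgent], L[LazyCache], [SafeAgent FastAgent LazyCache])
  take SafeAgent:  [SafeAgent LazyCache AsyncRecord object] + [FastAgent TinyTask object] + [LazyCache AsyncRecord object] + [SafeAgent FastAgent LazyCache]
  take FastAgent:  [LazyCache AsyncRecord object] + [FastAgent TinyTask object] + [LazyCache AsyncRecord object] + [FastAgent LazyCache]
  take LazyCache:  [LazyCache AsyncRecord object] + [TinyTask object] + [LazyCache AsyncRecord object] + [LazyCache]
  take AsyncRecord:  [AsyncRecord object] + [TinyTask object] + [AsyncRecord object]
  take TinyTask:  [object] + [TinyTask object] + [object]
  take object:  [object] + [object] + [object]
MRO: FastActor SafeAgent FastAgent LazyCache AsyncRecord TinyTask object
process is defined in: AsyncRecord, FastAgent. First along the MRO is FastAgent.

FastAgent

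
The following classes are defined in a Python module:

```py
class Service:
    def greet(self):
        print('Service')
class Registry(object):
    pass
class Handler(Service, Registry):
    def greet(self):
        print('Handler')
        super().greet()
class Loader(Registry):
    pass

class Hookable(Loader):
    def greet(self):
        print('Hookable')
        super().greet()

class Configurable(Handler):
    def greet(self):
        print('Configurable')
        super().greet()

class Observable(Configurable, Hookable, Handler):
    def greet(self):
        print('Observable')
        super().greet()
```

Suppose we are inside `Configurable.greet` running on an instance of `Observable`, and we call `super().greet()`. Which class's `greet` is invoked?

Hookable

L[Observable] = Observable + merge(L[Configurable], L[Hookable], L[Handler], [Configurable Hookable Handler])
  take Configurable:  [Configurable Handler Service Registry object] + [Hookable Loader Registry object] + [Handler Service Registry object] + [Configurable Hookable Handler]
  take Hookable:  [Handler Service Registry object] + [Hookable Loader Registry object] + [Handler Service Registry object] + [Hookable Handler]
  take Handler:  [Handler Service Registry object] + [Loader Registry object] + [Handler Service Registry object] + [Handler]
  take Service:  [Service Registry object] + [Loader Registry object] + [Service Registry object]
  take Loader:  [Registry object] + [Loader Registry object] + [Registry object]
  take Registry:  [Registry object] + [Registry object] + [Registry object]
  take object:  [object] + [object] + [object]
MRO: Observable Configurable Hookable Handler Service Loader Registry object
super() in Configurable.greet on a Observable instance goes to the class after Configurable in Observable's MRO: Hookable.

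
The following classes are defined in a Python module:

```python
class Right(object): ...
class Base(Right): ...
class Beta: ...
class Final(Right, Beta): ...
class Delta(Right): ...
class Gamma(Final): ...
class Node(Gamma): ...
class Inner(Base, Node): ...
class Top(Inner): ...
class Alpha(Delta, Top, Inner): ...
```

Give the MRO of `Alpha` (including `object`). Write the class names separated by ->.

Alpha -> Delta -> Top -> Inner -> Base -> Node -> Gamma -> Final -> Right -> Beta -> object

L[Alpha] = Alpha + merge(L[Delta], L[Top], L[Inner], [Delta Top Inner])
  take Delta:  [Delta Right object] + [Top Inner Base Node Gamma Final Right Beta object] + [Inner Base Node Gamma Final Right Beta object] + [Delta Top Inner]
  take Top:  [Right object] + [Top Inner Base Node Gamma Final Right Beta object] + [Inner Base Node Gamma Final Right Beta object] + [Top Inner]
  take Inner:  [Right object] + [Inner Base Node Gamma Final Right Beta object] + [Inner Base Node Gamma Final Right Beta object] + [Inner]
  take Base:  [Right object] + [Base Node Gamma Final Right Beta object] + [Base Node Gamma Final Right Beta object]
  take Node:  [Right object] + [Node Gamma Final Right Beta object] + [Node Gamma Final Right Beta object]
  take Gamma:  [Right object] + [Gamma Final Right Beta object] + [Gamma Final Right Beta object]
  take Final:  [Right object] + [Final Right Beta object] + [Final Right Beta object]
  take Right:  [Right object] + [Right Beta object] + [Right Beta object]
  take Beta:  [object] + [Beta object] + [Beta object]
  take object:  [object] + [object] + [object]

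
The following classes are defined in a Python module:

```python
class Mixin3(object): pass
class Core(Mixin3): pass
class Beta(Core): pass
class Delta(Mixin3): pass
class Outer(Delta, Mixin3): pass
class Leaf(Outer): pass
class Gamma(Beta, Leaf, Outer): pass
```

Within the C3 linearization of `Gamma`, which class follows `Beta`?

Core

L[Gamma] = Gamma + merge(L[Beta], L[Leaf], L[Outer], [Beta Leaf Outer])
  take Beta:  [Beta Core Mixin3 object] + [Leaf Outer Delta Mixin3 object] + [Outer Delta Mixin3 object] + [Beta Leaf Outer]
  take Core:  [Core Mixin3 object] + [Leaf Outer Delta Mixin3 object] + [Outer Delta Mixin3 object] + [Leaf Outer]
  take Leaf:  [Mixin3 object] + [Leaf Outer Delta Mixin3 object] + [Outer Delta Mixin3 object] + [Leaf Outer]
  take Outer:  [Mixin3 object] + [Outer Delta Mixin3 object] + [Outer Delta Mixin3 object] + [Outer]
  take Delta:  [Mixin3 object] + [Delta Mixin3 object] + [Delta Mixin3 object]
  take Mixin3:  [Mixin3 object] + [Mixin3 object] + [Mixin3 object]
  take object:  [object] + [object] + [object]
MRO: Gamma Beta Core Leaf Outer Delta Mixin3 object
Beta is at position 1; next is Core.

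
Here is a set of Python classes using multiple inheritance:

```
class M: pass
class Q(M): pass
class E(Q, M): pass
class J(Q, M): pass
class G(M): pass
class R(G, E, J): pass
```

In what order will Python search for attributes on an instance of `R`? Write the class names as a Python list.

[R, G, E, J, Q, M, object]

L[R] = R + merge(L[G], L[E], L[J], [G E J])
  take G:  [G M object] + [E Q M object] + [J Q M object] + [G E J]
  take E:  [M object] + [E Q M object] + [J Q M object] + [E J]
  take J:  [M object] + [Q M object] + [J Q M object] + [J]
  take Q:  [M object] + [Q M object] + [Q M object]
  take M:  [M object] + [M object] + [M object]
  take object:  [object] + [object] + [object]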